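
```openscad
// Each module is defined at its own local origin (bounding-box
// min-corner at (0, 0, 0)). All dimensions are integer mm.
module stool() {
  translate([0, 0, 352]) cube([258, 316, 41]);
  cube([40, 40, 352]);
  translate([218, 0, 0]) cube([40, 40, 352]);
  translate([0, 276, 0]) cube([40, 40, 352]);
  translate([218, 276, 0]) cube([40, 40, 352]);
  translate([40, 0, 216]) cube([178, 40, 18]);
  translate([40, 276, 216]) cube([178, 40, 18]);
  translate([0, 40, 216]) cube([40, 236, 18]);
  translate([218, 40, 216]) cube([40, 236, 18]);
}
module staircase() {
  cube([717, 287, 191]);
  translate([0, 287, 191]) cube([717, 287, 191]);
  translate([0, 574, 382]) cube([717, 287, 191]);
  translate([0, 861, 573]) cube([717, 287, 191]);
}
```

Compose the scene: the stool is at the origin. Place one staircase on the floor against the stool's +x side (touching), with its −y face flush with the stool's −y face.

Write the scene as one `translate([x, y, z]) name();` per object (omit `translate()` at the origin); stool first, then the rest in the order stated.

stool();
translate([258, 0, 0]) staircase();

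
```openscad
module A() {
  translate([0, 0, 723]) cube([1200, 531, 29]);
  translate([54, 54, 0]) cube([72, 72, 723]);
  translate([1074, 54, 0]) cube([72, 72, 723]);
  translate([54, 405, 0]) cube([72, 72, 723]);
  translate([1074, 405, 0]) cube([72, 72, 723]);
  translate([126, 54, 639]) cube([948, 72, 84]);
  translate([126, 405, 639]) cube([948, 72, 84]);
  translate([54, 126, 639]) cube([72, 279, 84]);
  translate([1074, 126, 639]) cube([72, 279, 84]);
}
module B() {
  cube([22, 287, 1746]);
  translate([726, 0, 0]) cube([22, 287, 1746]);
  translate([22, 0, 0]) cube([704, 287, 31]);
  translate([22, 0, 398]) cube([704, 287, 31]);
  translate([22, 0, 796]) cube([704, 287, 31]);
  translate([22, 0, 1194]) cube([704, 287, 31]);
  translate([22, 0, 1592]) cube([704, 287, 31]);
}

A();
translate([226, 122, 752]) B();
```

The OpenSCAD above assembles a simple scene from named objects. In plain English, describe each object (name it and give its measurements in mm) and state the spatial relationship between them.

A is a table with a 1200×531 mm rectangular top, 29 mm thick, top surface at z = 752 mm, supported by four 72×72 mm square legs, each inset 54 mm from the nearest pair of top edges, running from the floor. Four apron rails, 72 mm thick and 84 mm tall, run between adjacent legs with their top edges flush with the underside of the top and their outer faces flush with the legs' outer faces.

B is an open bookshelf. Two side panels, each 22 mm thick, 287 mm deep and 1746 mm tall, stand 748 mm apart (outside-to-outside). Between them sit 5 shelves, each 31 mm thick and 287 mm deep, spanning the full gap between the sides. The bottom shelf rests on the floor (its underside at z = 0) and the clear gap between one shelf's top and the next shelf's underside is 367 mm.

The bookshelf is on top of the table, centred.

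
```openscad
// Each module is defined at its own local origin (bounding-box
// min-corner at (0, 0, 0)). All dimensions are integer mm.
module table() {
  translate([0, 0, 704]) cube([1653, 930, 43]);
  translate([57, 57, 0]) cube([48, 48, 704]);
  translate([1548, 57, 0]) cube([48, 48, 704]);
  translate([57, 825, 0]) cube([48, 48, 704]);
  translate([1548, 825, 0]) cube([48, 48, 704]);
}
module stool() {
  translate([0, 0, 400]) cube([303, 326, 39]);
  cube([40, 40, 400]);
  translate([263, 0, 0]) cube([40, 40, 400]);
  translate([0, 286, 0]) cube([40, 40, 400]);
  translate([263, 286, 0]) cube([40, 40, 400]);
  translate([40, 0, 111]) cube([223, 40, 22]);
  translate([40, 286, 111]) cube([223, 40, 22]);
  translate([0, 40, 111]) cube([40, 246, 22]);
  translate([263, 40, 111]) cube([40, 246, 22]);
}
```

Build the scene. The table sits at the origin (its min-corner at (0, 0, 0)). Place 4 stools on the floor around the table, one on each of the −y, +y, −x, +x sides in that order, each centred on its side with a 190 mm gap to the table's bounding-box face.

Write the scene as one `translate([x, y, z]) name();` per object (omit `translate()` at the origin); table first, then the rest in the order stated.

table();
translate([675, -516, 0]) stool();
translate([675, 1120, 0]) stool();
translate([-493, 302, 0]) stool();
translate([1843, 302, 0]) stool();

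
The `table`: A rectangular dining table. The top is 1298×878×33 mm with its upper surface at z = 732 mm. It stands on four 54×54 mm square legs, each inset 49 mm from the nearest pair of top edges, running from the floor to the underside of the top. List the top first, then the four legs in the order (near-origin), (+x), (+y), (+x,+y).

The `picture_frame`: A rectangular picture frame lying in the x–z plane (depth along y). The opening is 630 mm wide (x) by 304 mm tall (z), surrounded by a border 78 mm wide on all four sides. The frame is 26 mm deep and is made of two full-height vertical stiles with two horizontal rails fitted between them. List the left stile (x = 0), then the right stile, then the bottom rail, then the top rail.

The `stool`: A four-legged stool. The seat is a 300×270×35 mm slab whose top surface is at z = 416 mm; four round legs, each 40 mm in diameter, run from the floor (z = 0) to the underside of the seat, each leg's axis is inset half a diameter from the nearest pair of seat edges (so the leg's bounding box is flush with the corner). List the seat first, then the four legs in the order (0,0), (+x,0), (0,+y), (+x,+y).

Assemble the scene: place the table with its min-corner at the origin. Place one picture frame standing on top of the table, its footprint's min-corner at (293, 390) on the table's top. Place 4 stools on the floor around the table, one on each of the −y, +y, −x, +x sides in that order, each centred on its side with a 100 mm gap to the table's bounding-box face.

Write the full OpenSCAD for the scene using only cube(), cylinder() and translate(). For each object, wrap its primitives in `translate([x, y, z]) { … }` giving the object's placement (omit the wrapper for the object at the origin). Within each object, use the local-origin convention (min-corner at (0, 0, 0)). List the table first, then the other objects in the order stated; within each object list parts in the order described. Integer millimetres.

translate([0, 0, 699]) cube([1298, 878, 33]);
translate([49, 49, 0]) cube([54, 54, 699]);
translate([1195, 49, 0]) cube([54, 54, 699]);
translate([49, 775, 0]) cube([54, 54, 699]);
translate([1195, 775, 0]) cube([54, 54, 699]);
translate([293, 390, 732]) {
  cube([78, 26, 460]);
  translate([708, 0, 0]) cube([78, 26, 460]);
  translate([78, 0, 0]) cube([630, 26, 78]);
  translate([78, 0, 382]) cube([630, 26, 78]);
}
translate([499, -370, 0]) {
  translate([0, 0, 381]) cube([300, 270, 35]);
  translate([20, 20, 0]) cylinder(h = 381, r = 20);
  translate([280, 20, 0]) cylinder(h = 381, r = 20);
  translate([20, 250, 0]) cylinder(h = 381, r = 20);
  translate([280, 250, 0]) cylinder(h = 381, r = 20);
}
translate([499, 978, 0]) {
  translate([0, 0, 381]) cube([300, 270, 35]);
  translate([20, 20, 0]) cylinder(h = 381, r = 20);
  translate([280, 20, 0]) cylinder(h = 381, r = 20);
  translate([20, 250, 0]) cylinder(h = 381, r = 20);
  translate([280, 250, 0]) cylinder(h = 381, r = 20);
}
translate([-400, 304, 0]) {
  translate([0, 0, 381]) cube([300, 270, 35]);
  translate([20, 20, 0]) cylinder(h = 381, r = 20);
  translate([280, 20, 0]) cylinder(h = 381, r = 20);
  translate([20, 250, 0]) cylinder(h = 381, r = 20);
  translate([280, 250, 0]) cylinder(h = 381, r = 20);
}
translate([1398, 304, 0]) {
  translate([0, 0, 381]) cube([300, 270, 35]);
  translate([20, 20, 0]) cylinder(h = 381, r = 20);
  translate([280, 20, 0]) cylinder(h = 381, r = 20);
  translate([20, 250, 0]) cylinder(h = 381, r = 20);
  translate([280, 250, 0]) cylinder(h = 381, r = 20);
}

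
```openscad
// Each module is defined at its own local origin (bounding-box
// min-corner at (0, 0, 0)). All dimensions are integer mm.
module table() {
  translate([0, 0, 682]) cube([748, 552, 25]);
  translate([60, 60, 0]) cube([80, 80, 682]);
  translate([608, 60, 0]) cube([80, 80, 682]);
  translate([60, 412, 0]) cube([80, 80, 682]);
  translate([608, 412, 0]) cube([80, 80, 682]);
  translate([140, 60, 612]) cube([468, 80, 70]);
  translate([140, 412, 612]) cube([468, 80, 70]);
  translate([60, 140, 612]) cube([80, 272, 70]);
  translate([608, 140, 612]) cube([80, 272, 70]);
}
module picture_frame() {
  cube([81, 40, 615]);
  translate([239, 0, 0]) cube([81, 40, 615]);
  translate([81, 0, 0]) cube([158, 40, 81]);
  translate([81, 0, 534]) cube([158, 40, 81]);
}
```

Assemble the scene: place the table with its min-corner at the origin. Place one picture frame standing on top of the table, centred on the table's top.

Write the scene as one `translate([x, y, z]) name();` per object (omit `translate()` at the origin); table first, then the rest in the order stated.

table();
translate([214, 256, 707]) picture_frame();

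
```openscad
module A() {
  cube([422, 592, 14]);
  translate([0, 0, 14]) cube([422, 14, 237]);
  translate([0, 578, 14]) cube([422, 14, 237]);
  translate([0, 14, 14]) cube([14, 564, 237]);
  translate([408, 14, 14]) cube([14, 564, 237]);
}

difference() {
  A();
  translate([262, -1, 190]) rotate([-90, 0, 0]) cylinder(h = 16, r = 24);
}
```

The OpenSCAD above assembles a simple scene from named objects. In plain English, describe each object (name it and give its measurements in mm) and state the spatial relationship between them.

A is an open-topped rectangular box: outside dimensions 422×592×251 mm, with a uniform wall and base thickness of 14 mm. The base is a full 422×592 slab on the floor; four walls sit on top of the base. The front and back walls (the −y and +y sides) span the full width; the two side walls fit between them.

The open box has a circular hole of radius 24 mm through its front wall, centred at (x = 262, z = 190).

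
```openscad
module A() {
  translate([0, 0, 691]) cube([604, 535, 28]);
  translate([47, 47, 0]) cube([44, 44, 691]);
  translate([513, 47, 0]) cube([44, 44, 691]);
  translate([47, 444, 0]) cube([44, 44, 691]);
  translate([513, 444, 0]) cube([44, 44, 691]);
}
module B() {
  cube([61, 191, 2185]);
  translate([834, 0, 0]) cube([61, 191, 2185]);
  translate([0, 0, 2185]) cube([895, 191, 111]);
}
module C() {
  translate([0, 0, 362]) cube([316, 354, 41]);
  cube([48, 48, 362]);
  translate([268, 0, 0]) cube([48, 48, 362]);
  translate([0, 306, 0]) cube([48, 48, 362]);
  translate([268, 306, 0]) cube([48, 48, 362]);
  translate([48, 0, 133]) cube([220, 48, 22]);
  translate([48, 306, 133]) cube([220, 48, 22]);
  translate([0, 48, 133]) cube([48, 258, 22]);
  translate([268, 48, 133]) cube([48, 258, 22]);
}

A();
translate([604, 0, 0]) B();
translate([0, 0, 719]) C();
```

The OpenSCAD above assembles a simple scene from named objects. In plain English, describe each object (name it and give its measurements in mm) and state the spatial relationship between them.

A is a rectangular dining table. The top is 604×535×28 mm with its upper surface at z = 719 mm. It stands on four 44×44 mm square legs, each inset 47 mm from the nearest pair of top edges, running from the floor to the underside of the top.

B is a rectangular door frame: two vertical jambs of 61×191 mm section, 2185 mm tall, with a clear opening 773 mm wide between their inner faces. A header 111 mm tall and 191 mm deep lies on top of the jambs and spans the full outside width.

C is a simple wooden stool: a rectangular seat 316 mm (x) by 354 mm (y), 41 mm thick, top face at z = 403 mm, on four square legs, each 48×48 mm in cross-section. The legs rest on z = 0, each flush with a corner of the seat. Four stretchers, 48 mm wide and 22 mm tall, connect adjacent legs with their undersides at z = 133 mm, each running between the inner faces of the legs it joins and aligned with the legs' outer faces on the other axis.

The door frame is against the table's +x side, with their −y faces flush. The stool is on top of the table.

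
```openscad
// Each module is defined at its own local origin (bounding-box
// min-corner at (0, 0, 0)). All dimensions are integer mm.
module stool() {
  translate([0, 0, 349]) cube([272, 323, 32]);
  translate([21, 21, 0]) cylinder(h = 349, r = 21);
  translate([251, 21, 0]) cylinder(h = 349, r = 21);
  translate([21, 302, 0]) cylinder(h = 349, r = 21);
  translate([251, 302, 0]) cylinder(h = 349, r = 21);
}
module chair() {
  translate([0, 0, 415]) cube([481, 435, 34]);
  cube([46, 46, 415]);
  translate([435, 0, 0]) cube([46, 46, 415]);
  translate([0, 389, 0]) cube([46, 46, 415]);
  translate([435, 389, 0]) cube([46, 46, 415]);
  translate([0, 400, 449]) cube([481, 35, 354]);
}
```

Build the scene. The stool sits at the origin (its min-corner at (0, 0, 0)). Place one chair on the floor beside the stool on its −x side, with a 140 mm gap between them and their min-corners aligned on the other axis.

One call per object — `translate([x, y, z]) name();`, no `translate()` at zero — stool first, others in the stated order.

stool();
translate([-621, 0, 0]) chair();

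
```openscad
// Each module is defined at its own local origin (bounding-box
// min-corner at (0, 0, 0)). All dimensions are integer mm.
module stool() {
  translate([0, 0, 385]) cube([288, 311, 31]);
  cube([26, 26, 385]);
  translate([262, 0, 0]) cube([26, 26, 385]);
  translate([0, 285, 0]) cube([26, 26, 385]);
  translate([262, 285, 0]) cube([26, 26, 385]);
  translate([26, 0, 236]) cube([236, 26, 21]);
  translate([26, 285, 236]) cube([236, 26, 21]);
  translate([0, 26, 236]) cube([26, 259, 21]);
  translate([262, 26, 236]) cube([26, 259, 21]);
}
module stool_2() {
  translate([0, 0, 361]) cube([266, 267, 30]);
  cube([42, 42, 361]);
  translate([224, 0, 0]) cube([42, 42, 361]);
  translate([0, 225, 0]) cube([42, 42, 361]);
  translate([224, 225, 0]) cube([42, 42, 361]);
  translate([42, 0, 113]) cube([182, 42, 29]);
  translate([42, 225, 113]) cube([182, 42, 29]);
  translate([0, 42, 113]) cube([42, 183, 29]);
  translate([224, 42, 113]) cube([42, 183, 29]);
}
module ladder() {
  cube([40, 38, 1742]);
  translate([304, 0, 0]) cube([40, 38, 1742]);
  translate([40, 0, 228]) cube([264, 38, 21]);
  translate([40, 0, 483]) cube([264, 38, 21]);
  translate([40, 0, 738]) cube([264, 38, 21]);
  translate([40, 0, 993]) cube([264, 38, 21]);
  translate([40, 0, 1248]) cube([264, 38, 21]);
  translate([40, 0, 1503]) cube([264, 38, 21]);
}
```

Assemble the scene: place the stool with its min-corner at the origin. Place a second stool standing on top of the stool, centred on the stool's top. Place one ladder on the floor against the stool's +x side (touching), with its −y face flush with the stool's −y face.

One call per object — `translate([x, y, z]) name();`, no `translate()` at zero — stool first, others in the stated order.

stool();
translate([11, 22, 416]) stool_2();
translate([288, 0, 0]) ladder();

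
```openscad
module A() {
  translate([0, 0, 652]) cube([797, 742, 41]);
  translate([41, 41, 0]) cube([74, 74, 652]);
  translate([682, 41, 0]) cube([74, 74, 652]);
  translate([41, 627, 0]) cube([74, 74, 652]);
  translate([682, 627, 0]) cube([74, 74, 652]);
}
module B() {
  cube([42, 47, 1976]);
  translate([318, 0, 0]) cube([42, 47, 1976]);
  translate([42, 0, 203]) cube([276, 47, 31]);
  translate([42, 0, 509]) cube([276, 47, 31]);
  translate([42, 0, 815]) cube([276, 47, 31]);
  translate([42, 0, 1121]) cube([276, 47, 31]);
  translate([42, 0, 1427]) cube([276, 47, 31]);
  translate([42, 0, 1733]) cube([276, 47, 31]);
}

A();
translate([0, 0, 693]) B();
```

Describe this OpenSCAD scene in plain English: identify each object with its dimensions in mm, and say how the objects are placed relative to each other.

A is a rectangular dining table. The top is 797×742×41 mm with its upper surface at z = 693 mm. It stands on four 74×74 mm square legs, each inset 41 mm from the nearest pair of top edges, running from the floor to the underside of the top.

B is a straight ladder. Two 42×47 mm vertical rails, 1976 mm tall, stand 360 mm apart (outside-to-outside) with their front faces coplanar on the −y side. 6 rungs, each 47 mm deep and 31 mm tall, span between the inner faces of the rails, front faces flush with the rails. The lowest rung's underside is at z = 203 mm and rungs are spaced 306 mm apart (underside to underside).

The ladder is on top of the table.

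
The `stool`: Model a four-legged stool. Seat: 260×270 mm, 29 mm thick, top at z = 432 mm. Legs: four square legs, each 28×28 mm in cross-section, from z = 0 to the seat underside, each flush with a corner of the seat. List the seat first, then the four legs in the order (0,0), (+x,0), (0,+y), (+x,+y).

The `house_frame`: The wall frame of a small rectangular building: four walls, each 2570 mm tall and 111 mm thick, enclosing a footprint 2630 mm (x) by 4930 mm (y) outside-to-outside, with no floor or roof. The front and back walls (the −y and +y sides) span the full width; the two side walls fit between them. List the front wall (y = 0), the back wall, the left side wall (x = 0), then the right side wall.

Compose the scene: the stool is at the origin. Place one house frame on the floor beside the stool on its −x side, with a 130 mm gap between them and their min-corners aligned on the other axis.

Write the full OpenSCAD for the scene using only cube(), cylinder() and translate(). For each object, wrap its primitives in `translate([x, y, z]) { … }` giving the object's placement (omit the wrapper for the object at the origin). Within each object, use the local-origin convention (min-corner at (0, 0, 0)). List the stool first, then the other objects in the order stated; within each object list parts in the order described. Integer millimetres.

translate([0, 0, 403]) cube([260, 270, 29]);
cube([28, 28, 403]);
translate([232, 0, 0]) cube([28, 28, 403]);
translate([0, 242, 0]) cube([28, 28, 403]);
translate([232, 242, 0]) cube([28, 28, 403]);
translate([-2760, 0, 0]) {
  cube([2630, 111, 2570]);
  translate([0, 4819, 0]) cube([2630, 111, 2570]);
  translate([0, 111, 0]) cube([111, 4708, 2570]);
  translate([2519, 111, 0]) cube([111, 4708, 2570]);
}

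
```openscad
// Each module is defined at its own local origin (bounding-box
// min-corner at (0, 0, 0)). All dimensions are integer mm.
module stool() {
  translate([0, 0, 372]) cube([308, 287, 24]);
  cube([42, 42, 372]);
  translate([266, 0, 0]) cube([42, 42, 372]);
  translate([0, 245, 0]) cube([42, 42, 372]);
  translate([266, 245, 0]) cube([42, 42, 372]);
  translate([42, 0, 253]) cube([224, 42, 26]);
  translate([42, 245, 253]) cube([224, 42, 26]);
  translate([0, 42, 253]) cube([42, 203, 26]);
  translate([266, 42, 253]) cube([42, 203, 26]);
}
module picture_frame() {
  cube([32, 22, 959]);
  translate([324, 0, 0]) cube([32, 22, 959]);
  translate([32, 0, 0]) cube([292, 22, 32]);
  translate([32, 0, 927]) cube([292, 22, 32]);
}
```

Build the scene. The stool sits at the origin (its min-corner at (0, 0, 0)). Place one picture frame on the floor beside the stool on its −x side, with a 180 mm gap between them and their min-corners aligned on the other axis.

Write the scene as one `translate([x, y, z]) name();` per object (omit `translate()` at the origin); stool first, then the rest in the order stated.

stool();
translate([-536, 0, 0]) picture_frame();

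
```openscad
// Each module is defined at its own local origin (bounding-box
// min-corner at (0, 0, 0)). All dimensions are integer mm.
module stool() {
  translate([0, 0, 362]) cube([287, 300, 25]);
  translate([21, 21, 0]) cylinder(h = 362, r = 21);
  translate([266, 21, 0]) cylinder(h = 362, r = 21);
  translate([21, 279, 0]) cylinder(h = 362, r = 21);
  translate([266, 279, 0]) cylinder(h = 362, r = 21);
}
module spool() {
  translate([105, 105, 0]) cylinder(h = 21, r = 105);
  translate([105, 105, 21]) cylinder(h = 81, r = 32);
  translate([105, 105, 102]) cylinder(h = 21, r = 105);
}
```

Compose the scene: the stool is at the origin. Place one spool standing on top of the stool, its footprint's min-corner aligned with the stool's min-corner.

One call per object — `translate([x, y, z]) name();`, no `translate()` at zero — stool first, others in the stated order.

stool();
translate([0, 0, 387]) spool();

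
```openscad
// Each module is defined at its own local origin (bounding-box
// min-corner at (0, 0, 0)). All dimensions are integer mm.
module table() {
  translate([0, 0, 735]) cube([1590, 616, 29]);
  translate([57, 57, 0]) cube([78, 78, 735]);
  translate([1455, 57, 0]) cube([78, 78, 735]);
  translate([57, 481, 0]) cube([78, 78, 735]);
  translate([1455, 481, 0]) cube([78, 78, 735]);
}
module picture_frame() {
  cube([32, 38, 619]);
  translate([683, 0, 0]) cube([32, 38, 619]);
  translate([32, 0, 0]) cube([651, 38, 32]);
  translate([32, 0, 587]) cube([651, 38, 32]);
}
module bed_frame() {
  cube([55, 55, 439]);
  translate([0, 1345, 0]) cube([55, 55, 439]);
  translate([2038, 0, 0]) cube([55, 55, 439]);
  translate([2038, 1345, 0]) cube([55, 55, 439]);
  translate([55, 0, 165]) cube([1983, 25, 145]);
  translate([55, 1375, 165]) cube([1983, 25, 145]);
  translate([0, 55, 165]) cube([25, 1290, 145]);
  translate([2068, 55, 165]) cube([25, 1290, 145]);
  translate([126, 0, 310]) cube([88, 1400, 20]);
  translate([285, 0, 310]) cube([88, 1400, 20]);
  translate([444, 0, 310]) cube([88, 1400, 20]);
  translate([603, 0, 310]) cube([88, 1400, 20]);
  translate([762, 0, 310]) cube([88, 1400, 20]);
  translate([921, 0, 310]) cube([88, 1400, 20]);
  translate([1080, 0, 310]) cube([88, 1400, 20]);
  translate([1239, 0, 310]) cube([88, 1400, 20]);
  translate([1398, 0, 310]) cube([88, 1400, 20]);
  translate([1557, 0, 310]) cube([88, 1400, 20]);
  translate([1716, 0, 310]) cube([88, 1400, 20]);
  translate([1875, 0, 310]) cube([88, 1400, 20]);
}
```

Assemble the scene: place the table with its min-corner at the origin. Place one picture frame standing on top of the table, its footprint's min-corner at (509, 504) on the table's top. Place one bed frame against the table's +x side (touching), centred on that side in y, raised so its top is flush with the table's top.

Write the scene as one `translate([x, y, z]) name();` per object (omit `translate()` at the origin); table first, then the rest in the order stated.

table();
translate([509, 504, 764]) picture_frame();
translate([1590, -392, 325]) bed_frame();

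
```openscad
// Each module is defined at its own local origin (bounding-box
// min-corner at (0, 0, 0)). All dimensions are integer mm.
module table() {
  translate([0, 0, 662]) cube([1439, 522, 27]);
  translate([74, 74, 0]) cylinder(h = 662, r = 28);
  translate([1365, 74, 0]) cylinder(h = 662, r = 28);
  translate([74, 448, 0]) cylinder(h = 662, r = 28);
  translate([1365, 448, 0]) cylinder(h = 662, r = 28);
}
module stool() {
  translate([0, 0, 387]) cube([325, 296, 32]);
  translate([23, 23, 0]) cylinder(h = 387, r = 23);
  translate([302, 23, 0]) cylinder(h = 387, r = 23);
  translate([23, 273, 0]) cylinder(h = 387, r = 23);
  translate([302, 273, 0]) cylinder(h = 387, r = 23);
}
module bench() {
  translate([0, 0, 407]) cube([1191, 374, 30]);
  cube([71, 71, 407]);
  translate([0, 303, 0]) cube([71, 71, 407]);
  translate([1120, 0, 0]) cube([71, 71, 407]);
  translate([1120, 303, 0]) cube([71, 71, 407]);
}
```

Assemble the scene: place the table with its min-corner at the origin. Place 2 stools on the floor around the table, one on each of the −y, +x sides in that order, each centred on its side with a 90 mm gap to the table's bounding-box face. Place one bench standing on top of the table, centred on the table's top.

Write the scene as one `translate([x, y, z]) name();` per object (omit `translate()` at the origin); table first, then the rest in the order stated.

table();
translate([557, -386, 0]) stool();
translate([1529, 113, 0]) stool();
translate([124, 74, 689]) bench();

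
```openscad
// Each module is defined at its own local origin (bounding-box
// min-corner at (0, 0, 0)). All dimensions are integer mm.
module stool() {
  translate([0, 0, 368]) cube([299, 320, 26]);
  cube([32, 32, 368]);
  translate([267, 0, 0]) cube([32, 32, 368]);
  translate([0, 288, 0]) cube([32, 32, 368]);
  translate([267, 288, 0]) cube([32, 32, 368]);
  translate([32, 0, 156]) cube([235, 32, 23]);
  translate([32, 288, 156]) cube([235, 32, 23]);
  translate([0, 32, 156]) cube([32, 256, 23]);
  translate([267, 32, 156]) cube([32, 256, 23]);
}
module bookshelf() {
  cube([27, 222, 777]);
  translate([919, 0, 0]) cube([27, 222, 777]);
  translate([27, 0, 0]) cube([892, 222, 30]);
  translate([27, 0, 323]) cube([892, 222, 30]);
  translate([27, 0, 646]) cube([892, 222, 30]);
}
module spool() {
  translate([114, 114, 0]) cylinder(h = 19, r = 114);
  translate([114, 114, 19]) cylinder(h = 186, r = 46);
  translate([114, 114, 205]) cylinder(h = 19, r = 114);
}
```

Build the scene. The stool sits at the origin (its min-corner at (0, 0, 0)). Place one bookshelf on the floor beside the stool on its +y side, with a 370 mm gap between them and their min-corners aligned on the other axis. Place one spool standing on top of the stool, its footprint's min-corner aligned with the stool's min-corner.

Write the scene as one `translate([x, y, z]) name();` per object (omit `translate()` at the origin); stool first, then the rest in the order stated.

stool();
translate([0, 690, 0]) bookshelf();
translate([0, 0, 394]) spool();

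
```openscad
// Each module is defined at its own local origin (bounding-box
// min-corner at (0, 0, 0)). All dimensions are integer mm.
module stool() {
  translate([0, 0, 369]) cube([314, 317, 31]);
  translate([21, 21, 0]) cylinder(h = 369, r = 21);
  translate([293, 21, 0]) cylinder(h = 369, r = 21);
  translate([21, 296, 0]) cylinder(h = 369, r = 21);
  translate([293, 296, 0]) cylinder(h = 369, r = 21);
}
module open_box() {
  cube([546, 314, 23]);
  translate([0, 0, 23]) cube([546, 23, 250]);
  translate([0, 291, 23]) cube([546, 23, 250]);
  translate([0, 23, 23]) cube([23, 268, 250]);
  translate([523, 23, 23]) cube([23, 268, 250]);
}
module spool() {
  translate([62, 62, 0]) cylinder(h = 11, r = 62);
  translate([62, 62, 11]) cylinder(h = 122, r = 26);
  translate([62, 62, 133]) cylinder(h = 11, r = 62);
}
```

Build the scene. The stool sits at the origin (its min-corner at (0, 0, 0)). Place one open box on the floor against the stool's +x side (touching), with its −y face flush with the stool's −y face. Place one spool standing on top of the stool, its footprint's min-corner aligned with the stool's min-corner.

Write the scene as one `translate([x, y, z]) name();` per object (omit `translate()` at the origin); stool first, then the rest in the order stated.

stool();
translate([314, 0, 0]) open_box();
translate([0, 0, 400]) spool();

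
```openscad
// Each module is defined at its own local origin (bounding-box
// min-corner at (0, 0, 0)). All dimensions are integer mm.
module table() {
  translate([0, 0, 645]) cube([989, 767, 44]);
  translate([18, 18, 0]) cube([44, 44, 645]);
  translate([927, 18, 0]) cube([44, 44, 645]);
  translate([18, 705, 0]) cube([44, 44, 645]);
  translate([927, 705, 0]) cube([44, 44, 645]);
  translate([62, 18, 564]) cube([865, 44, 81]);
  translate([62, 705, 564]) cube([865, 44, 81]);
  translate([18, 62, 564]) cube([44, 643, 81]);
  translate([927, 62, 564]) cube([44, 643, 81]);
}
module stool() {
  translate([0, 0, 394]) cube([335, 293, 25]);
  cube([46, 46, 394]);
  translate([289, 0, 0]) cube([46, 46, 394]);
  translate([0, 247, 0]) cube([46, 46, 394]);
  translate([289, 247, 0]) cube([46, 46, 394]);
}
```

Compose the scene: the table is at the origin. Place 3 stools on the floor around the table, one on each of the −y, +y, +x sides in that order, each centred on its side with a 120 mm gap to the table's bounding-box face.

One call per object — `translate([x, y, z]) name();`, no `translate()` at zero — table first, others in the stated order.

table();
translate([327, -413, 0]) stool();
translate([327, 887, 0]) stool();
translate([1109, 237, 0]) stool();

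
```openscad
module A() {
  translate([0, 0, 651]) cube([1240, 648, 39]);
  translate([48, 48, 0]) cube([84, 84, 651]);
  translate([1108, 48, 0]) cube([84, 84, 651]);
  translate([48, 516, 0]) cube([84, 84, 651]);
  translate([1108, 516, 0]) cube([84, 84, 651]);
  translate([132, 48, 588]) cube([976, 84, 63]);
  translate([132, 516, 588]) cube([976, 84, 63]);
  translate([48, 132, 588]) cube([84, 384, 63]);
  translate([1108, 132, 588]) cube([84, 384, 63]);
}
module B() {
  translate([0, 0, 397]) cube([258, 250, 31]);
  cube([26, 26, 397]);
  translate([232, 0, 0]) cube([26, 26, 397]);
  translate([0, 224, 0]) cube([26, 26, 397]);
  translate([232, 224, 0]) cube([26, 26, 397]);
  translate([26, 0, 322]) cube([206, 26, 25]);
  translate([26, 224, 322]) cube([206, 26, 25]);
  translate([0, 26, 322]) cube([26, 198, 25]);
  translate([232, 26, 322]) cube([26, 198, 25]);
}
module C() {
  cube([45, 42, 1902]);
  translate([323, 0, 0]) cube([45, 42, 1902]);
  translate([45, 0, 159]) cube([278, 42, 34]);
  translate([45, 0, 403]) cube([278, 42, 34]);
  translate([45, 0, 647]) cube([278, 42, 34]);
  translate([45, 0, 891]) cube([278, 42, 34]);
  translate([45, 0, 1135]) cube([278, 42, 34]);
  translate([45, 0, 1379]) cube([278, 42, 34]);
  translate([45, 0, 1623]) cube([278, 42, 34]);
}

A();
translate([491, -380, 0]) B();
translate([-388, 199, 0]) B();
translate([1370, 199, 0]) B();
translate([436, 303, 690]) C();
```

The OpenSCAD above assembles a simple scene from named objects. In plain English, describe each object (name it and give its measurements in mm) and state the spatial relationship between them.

A is a table: top 1240 mm (x) × 648 mm (y), 39 mm thick, upper face at z = 690 mm, on four 84×84 mm square legs, each inset 48 mm from the nearest pair of top edges, running from z = 0 to the bottom of the top. Four apron rails, 84 mm thick and 63 mm tall, run between adjacent legs with their top edges flush with the underside of the top and their outer faces flush with the legs' outer faces.

B is a four-legged stool. The seat is a 258×250×31 mm slab whose top surface is at z = 428 mm; four square legs, each 26×26 mm in cross-section, run from the floor (z = 0) to the underside of the seat, each flush with a corner of the seat. Four stretchers, 26 mm wide and 25 mm tall, connect adjacent legs with their undersides at z = 322 mm, each running between the inner faces of the legs it joins and aligned with the legs' outer faces on the other axis.

C is a wooden ladder with two side rails of 45×42 mm section and 1902 mm height, set 368 mm apart overall. Between them run 7 rectangular rungs (42 mm deep, 34 mm thick), front faces flush with the rails' −y face. The bottom of the first rung is 159 mm above the floor and each subsequent rung is 244 mm higher than the one below.

Three stools sit around the table at the −y, −x, +x sides. The ladder is on top of the table, centred.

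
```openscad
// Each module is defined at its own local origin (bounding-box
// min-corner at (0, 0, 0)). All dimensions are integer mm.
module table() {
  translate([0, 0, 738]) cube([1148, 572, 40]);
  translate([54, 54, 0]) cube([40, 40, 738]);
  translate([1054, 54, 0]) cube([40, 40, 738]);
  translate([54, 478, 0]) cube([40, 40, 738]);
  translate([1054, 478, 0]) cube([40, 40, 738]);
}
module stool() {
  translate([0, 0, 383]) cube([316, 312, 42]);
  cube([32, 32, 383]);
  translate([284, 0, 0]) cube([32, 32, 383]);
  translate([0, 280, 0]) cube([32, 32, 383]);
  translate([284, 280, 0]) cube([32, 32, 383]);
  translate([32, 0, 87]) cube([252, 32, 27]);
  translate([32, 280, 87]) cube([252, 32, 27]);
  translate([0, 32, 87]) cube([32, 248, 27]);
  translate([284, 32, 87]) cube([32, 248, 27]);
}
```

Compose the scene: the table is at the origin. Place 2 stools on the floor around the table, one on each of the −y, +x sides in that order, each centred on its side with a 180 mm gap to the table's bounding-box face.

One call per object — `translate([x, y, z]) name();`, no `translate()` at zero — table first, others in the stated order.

table();
translate([416, -492, 0]) stool();
translate([1328, 130, 0]) stool();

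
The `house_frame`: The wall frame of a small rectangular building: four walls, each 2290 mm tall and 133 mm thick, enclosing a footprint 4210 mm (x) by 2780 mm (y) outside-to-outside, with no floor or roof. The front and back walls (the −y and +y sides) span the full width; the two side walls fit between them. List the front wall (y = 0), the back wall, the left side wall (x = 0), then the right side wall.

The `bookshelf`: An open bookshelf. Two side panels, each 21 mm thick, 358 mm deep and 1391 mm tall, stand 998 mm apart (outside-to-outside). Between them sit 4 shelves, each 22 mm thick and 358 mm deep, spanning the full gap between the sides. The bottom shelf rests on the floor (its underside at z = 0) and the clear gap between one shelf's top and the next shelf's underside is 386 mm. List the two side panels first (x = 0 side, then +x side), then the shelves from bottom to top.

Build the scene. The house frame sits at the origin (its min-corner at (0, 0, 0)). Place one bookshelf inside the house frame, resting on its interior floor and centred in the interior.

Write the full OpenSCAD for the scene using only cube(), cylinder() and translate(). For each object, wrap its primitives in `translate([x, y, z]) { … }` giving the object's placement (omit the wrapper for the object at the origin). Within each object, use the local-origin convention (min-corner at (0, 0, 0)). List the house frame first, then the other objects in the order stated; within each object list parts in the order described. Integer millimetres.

cube([4210, 133, 2290]);
translate([0, 2647, 0]) cube([4210, 133, 2290]);
translate([0, 133, 0]) cube([133, 2514, 2290]);
translate([4077, 133, 0]) cube([133, 2514, 2290]);
translate([1606, 1211, 0]) {
  cube([21, 358, 1391]);
  translate([977, 0, 0]) cube([21, 358, 1391]);
  translate([21, 0, 0]) cube([956, 358, 22]);
  translate([21, 0, 408]) cube([956, 358, 22]);
  translate([21, 0, 816]) cube([956, 358, 22]);
  translate([21, 0, 1224]) cube([956, 358, 22]);
}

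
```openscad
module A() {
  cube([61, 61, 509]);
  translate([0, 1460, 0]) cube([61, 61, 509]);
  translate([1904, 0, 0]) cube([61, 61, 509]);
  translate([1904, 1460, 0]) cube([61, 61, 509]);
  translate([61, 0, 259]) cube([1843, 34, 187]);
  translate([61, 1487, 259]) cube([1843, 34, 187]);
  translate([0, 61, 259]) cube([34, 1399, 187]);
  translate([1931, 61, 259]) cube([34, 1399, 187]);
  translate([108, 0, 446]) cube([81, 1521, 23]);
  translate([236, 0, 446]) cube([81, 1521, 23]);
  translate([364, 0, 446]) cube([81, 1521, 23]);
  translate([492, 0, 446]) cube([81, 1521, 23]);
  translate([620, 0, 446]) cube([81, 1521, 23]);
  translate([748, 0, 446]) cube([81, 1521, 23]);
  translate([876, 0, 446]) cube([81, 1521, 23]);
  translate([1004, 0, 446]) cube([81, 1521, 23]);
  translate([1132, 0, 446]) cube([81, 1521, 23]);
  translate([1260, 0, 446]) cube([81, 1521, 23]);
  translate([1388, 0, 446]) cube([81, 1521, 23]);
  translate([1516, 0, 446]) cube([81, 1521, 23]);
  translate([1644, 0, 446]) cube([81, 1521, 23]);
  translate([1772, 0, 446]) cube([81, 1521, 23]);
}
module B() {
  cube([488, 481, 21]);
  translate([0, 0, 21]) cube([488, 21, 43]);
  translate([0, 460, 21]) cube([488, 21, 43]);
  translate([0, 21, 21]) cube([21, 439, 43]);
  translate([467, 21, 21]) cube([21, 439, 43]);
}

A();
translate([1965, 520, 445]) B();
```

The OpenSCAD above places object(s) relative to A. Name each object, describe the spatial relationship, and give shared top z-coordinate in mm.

Both tops at z = 509 mm.

A is a bed frame. B is an open box. The open box is beside the bed frame with their tops flush at z = 509. The shared top z-coordinate is 509 mm.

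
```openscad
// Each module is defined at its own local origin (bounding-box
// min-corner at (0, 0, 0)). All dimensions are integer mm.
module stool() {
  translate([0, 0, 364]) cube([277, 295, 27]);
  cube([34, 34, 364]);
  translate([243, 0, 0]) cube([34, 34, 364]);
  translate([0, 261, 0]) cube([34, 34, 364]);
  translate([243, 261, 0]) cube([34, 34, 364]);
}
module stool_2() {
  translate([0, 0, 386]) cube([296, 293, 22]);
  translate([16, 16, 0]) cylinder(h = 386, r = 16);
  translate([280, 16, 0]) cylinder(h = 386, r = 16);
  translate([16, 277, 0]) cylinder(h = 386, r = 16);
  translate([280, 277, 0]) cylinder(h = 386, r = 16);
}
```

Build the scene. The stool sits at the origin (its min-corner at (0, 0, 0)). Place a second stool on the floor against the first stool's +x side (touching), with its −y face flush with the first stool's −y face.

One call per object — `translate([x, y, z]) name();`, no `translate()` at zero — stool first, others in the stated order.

stool();
translate([277, 0, 0]) stool_2();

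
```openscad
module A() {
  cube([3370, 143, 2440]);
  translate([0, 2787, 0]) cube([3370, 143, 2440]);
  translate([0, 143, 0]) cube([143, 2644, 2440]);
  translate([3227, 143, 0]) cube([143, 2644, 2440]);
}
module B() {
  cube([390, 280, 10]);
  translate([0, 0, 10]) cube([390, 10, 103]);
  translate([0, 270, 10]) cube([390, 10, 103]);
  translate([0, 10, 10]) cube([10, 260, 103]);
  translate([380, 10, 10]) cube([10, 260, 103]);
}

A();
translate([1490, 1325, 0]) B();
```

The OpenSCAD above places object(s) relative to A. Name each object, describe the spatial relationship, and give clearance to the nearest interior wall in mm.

Clearances: x = 1347, y = 1182; minimum 1182 mm.

A is a house frame. B is an open box. The open box sits inside the house frame, centred. The clearance to the nearest interior wall is 1182 mm.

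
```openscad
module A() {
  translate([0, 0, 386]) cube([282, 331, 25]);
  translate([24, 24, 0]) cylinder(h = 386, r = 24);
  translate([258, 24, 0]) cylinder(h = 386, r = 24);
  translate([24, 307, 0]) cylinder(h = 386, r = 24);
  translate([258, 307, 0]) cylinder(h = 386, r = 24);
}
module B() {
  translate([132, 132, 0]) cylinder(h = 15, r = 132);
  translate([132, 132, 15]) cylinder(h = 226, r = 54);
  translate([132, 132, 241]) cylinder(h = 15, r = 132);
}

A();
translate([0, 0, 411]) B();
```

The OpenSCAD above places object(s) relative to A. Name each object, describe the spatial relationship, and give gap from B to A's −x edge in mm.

The spool's min-x is at 0; the stool's min-x is 0; gap = 0 mm.

A is a stool. B is a spool. The spool is on top of the stool. The gap from the spool to the stool's −x edge is 0 mm.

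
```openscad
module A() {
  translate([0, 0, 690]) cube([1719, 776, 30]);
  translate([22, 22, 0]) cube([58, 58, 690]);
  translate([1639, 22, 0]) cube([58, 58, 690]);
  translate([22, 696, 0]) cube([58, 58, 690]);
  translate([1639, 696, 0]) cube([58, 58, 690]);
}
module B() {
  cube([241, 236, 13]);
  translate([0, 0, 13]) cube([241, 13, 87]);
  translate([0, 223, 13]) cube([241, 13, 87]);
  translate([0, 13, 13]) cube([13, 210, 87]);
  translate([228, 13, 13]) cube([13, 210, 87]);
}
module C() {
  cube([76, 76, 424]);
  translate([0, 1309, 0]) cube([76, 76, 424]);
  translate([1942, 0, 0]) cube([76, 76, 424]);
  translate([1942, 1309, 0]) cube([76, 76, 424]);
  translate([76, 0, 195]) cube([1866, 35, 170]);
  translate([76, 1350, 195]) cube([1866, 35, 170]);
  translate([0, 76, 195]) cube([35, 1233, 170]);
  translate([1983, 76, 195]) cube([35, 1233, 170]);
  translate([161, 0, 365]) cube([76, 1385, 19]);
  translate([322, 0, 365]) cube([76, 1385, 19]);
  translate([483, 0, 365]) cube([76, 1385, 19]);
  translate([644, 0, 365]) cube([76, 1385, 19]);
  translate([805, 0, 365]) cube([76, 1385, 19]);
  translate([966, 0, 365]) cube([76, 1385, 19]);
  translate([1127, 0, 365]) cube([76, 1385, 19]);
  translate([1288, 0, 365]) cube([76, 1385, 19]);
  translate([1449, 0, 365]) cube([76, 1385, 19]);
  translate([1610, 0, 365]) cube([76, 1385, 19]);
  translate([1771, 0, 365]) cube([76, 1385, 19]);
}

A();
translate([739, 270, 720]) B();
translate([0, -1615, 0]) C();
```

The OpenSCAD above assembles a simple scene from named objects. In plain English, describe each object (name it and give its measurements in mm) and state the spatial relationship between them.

A is a rectangular dining table. The top is 1719×776×30 mm with its upper surface at z = 720 mm. It stands on four 58×58 mm square legs, each inset 22 mm from the nearest pair of top edges, running from the floor to the underside of the top.

B is an open-topped rectangular box: outside dimensions 241×236×100 mm, with a uniform wall and base thickness of 13 mm. The base is a full 241×236 slab on the floor; four walls sit on top of the base. The front and back walls (the −y and +y sides) span the full width; the two side walls fit between them.

C is a bed frame 2018 mm long (x) by 1385 mm wide (y). Four 76×76 mm corner posts, 424 mm tall, at the corners of the footprint. Four rails of 35 mm thickness and 170 mm height run between adjacent posts with their undersides at z = 195 mm, their outer faces flush with the outside of the frame (the two x-running rails run between the posts' inner faces; the two y-running rails run between the posts' inner faces). 11 slats, each 76 mm wide (x) and 19 mm thick, lie across the top of the two x-running rails, running the full 1385 mm width of the frame in y; the slats are evenly spaced along x between the inner faces of the end posts with equal gaps (rounded down to the nearest mm) at the −x end and between each pair — any rounding remainder accumulates at the +x end.

The open box is on top of the table, centred. The bed frame is on the floor beside the table on its −y side.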